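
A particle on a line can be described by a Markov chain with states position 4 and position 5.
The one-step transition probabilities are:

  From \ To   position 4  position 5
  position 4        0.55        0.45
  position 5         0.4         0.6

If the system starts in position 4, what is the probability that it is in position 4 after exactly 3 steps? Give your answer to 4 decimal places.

0.4724

Propagate the distribution vector 3 steps from position 4.
After 0 steps: (1.0000, 0.0000)
After 1 step: (0.5500, 0.4500)
After 2 steps: (0.4825, 0.5175)
After 3 steps: (0.4724, 0.5276)
P(in position 4 after 3 steps) = 0.4724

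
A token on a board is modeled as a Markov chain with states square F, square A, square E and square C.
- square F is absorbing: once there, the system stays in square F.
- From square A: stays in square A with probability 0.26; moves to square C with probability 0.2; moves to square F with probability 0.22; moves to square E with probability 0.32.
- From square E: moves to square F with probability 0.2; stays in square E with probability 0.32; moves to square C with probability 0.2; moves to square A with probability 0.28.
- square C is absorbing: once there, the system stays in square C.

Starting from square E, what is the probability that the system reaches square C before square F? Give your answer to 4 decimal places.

Let h(s) be the probability of absorption at square C starting from transient state s. Then h(square C) = 1 and h(square F) = 0. By first-step analysis:
h(square A) = 0.22·0 + 0.26·h(square A) + 0.32·h(square E) + 0.2·1
h(square E) = 0.2·0 + 0.28·h(square A) + 0.32·h(square E) + 0.2·1
Solving: h(square A) = 0.4836, h(square E) = 0.4932.
Starting from square E, the probability is 0.4932.

0.4932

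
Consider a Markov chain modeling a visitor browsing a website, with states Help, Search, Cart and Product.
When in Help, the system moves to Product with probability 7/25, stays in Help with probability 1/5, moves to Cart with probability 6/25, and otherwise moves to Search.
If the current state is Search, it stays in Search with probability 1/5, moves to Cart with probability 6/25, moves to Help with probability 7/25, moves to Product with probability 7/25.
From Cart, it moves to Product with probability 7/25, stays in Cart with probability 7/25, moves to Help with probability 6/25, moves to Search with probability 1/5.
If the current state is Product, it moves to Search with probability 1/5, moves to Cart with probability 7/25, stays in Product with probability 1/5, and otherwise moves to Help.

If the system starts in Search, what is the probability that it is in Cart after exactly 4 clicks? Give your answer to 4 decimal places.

Propagate the distribution vector 4 clicks from Search.
After 0 clicks: (0.0000, 1.0000, 0.0000, 0.0000)
After 1 click: (0.2800, 0.2000, 0.2400, 0.2800)
After 2 clicks: (0.2592, 0.2224, 0.2608, 0.2576)
After 3 clicks: (0.2591, 0.2207, 0.2607, 0.2594)
After 4 clicks: (0.2592, 0.2207, 0.2608, 0.2592)
P(in Cart after 4 clicks) = 0.2608

0.2608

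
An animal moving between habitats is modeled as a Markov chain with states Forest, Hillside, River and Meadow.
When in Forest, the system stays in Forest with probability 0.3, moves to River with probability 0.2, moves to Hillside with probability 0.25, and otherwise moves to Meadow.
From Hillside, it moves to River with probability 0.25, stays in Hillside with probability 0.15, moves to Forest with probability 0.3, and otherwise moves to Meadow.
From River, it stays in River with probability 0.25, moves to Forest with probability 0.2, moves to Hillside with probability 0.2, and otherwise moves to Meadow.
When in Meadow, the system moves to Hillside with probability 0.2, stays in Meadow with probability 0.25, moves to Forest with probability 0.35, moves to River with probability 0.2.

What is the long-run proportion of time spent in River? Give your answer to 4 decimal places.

Let the stationary distribution be π with π = πP and π_1 + π_2 + π_3 + π_4 = 1.
π_1 = 0.3·π_1 + 0.3·π_2 + 0.2·π_3 + 0.35·π_4
π_2 = 0.25·π_1 + 0.15·π_2 + 0.2·π_3 + 0.2·π_4
π_3 = 0.2·π_1 + 0.25·π_2 + 0.25·π_3 + 0.2·π_4
Solving with the normalization constraint gives π = (0.2920, 0.2044, 0.2213, 0.2823).
So the stationary probability of River is 0.2213.

0.2213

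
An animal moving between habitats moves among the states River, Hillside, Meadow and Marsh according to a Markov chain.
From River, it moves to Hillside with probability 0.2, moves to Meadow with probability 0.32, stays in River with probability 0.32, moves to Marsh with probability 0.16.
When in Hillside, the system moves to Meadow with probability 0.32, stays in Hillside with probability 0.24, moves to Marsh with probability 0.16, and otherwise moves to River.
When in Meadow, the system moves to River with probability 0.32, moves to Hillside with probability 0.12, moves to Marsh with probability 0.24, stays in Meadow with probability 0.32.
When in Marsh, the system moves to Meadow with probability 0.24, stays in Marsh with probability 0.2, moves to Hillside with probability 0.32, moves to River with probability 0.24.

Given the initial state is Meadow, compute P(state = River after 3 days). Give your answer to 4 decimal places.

Propagate the distribution vector 3 days from Meadow.
After 0 days: (0.0000, 0.0000, 1.0000, 0.0000)
After 1 day: (0.3200, 0.1200, 0.3200, 0.2400)
After 2 days: (0.2960, 0.2080, 0.3008, 0.1952)
After 3 days: (0.2961, 0.2077, 0.3044, 0.1919)
P(in River after 3 days) = 0.2961

0.2961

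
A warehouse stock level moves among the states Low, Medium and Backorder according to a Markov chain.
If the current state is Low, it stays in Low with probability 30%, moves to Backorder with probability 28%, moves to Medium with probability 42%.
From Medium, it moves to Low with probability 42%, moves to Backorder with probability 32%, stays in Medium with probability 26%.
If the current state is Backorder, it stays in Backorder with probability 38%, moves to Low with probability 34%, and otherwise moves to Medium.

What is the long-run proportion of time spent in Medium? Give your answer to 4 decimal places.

0.3228

Let the stationary distribution be π with π = πP and π_1 + π_2 + π_3 = 1.
π_1 = 0.3·π_1 + 0.42·π_2 + 0.34·π_3
π_2 = 0.42·π_1 + 0.26·π_2 + 0.28·π_3
Solving with the normalization constraint gives π = (0.3518, 0.3228, 0.3255).
So the stationary probability of Medium is 0.3228.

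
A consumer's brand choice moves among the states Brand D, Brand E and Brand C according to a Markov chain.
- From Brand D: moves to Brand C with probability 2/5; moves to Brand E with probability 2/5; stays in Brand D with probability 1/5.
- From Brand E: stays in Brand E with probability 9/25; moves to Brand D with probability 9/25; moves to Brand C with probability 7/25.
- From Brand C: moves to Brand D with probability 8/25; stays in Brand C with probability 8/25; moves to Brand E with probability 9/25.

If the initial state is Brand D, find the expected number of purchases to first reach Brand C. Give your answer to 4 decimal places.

2.8261

Let t(s) be the expected number of purchases to first reach Brand C from state s, with t(Brand C) = 0. Conditioning on the first purchase:
t(Brand D) = 1 + 0.2·t(Brand D) + 0.4·t(Brand E)
t(Brand E) = 1 + 0.36·t(Brand D) + 0.36·t(Brand E)
Solving: t(Brand D) = 2.8261, t(Brand E) = 3.1522.
Expected purchases from Brand D to Brand C: 2.8261.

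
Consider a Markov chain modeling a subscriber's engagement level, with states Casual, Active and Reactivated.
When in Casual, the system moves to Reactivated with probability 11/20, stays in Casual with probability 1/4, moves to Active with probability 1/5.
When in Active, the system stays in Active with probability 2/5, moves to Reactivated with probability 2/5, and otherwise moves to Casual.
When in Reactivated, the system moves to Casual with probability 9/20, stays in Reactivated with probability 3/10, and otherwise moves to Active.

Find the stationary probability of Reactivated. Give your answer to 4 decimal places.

Let the stationary distribution be π with π = πP and π_1 + π_2 + π_3 = 1.
π_1 = 0.25·π_1 + 0.2·π_2 + 0.45·π_3
π_2 = 0.2·π_1 + 0.4·π_2 + 0.25·π_3
Solving with the normalization constraint gives π = (0.3176, 0.2754, 0.4069).
So the stationary probability of Reactivated is 0.4069.

0.4069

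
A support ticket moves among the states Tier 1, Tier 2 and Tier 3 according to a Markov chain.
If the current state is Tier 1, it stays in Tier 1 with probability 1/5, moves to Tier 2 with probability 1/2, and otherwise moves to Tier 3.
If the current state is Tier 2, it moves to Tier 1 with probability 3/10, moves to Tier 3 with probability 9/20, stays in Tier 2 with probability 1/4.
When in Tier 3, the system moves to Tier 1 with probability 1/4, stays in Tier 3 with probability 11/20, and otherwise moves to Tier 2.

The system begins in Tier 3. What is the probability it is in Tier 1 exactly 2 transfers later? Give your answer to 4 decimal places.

0.2475

Sum over the intermediate state after 1 transfer:
P = P(Tier 3→Tier 1)·P(Tier 1→Tier 1) + P(Tier 3→Tier 2)·P(Tier 2→Tier 1) + P(Tier 3→Tier 3)·P(Tier 3→Tier 1)
  = 0.25×0.2 + 0.2×0.3 + 0.55×0.25
  = 0.0500 + 0.0600 + 0.1375 = 0.2475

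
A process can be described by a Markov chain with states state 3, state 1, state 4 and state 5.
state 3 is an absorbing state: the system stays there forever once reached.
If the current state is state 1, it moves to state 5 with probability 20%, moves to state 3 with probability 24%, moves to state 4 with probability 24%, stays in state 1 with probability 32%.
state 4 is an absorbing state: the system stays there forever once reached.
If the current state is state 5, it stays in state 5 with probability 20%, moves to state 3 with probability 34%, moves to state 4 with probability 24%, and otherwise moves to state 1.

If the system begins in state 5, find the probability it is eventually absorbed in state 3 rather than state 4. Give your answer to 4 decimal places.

0.5680

Let h(s) be the probability of absorption at state 3 starting from transient state s. Then h(state 3) = 1 and h(state 4) = 0. By first-step analysis:
h(state 1) = 0.24·1 + 0.32·h(state 1) + 0.24·0 + 0.2·h(state 5)
h(state 5) = 0.34·1 + 0.22·h(state 1) + 0.24·0 + 0.2·h(state 5)
Solving: h(state 1) = 0.5200, h(state 5) = 0.5680.
Starting from state 5, the probability is 0.5680.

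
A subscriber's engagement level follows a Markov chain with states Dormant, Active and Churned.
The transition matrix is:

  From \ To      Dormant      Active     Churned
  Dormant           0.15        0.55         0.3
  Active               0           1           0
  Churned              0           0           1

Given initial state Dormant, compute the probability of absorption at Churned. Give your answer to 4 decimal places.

Let h(s) be the probability of absorption at Churned starting from transient state s. Then h(Churned) = 1 and h(Active) = 0. By first-step analysis:
h(Dormant) = 0.15·h(Dormant) + 0.55·0 + 0.3·1
Solving: h(Dormant) = 0.3529.
Starting from Dormant, the probability is 0.3529.

0.3529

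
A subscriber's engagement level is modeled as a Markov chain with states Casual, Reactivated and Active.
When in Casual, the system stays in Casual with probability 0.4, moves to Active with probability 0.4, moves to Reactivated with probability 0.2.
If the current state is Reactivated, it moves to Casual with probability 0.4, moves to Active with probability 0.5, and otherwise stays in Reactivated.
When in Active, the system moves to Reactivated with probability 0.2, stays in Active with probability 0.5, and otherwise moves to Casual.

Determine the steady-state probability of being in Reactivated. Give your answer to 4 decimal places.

0.1818

Let the stationary distribution be π with π = πP and π_1 + π_2 + π_3 = 1.
π_1 = 0.4·π_1 + 0.4·π_2 + 0.3·π_3
π_2 = 0.2·π_1 + 0.1·π_2 + 0.2·π_3
Solving with the normalization constraint gives π = (0.3535, 0.1818, 0.4646).
So the stationary probability of Reactivated is 0.1818.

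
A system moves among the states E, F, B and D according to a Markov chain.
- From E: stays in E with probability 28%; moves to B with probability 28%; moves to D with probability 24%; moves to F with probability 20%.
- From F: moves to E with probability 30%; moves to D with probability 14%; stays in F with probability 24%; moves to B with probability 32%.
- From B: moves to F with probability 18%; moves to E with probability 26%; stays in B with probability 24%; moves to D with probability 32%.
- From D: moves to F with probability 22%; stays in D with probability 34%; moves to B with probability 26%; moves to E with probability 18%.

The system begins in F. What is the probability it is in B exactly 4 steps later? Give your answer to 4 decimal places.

0.2721

Propagate the distribution vector 4 steps from F.
After 0 steps: (0.0000, 1.0000, 0.0000, 0.0000)
After 1 step: (0.3000, 0.2400, 0.3200, 0.1400)
After 2 steps: (0.2644, 0.2060, 0.2740, 0.2556)
After 3 steps: (0.2531, 0.2079, 0.2722, 0.2669)
After 4 steps: (0.2520, 0.2082, 0.2721, 0.2677)
P(in B after 4 steps) = 0.2721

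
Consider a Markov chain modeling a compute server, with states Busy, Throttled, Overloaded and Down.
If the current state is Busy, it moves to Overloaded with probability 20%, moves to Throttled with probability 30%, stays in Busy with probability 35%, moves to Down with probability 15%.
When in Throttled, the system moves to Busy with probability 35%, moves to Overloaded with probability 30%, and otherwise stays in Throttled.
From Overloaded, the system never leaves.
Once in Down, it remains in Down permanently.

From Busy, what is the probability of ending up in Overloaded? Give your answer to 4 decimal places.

Let h(s) be the probability of absorption at Overloaded starting from transient state s. Then h(Overloaded) = 1 and h(Down) = 0. By first-step analysis:
h(Busy) = 0.35·h(Busy) + 0.3·h(Throttled) + 0.2·1 + 0.15·0
h(Throttled) = 0.35·h(Busy) + 0.35·h(Throttled) + 0.3·1
Solving: h(Busy) = 0.6929, h(Throttled) = 0.8346.
Starting from Busy, the probability is 0.6929.

0.6929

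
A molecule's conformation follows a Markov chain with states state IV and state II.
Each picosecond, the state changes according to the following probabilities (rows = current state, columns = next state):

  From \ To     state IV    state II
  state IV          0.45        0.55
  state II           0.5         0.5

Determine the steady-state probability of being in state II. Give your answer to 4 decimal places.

Let the stationary distribution be π with π = πP and π_1 + π_2 = 1.
π_1 = 0.45·π_1 + 0.5·π_2
Solving with the normalization constraint gives π = (0.4762, 0.5238).
So the stationary probability of state II is 0.5238.

0.5238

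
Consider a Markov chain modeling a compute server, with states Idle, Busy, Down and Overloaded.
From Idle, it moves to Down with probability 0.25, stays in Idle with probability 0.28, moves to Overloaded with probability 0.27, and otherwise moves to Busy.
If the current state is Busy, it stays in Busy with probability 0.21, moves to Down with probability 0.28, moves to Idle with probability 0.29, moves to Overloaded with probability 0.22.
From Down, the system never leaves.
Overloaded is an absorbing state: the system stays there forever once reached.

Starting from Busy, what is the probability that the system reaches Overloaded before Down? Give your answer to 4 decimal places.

0.4634

Let h(s) be the probability of absorption at Overloaded starting from transient state s. Then h(Overloaded) = 1 and h(Down) = 0. By first-step analysis:
h(Idle) = 0.28·h(Idle) + 0.2·h(Busy) + 0.25·0 + 0.27·1
h(Busy) = 0.29·h(Idle) + 0.21·h(Busy) + 0.28·0 + 0.22·1
Solving: h(Idle) = 0.5037, h(Busy) = 0.4634.
Starting from Busy, the probability is 0.4634.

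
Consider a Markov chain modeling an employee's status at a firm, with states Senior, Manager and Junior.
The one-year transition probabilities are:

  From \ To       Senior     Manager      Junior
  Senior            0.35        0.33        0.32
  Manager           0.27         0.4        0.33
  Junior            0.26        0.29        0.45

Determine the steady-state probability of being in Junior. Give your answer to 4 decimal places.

0.3717

Let the stationary distribution be π with π = πP and π_1 + π_2 + π_3 = 1.
π_1 = 0.35·π_1 + 0.27·π_2 + 0.26·π_3
π_2 = 0.33·π_1 + 0.4·π_2 + 0.29·π_3
Solving with the normalization constraint gives π = (0.2894, 0.3389, 0.3717).
So the stationary probability of Junior is 0.3717.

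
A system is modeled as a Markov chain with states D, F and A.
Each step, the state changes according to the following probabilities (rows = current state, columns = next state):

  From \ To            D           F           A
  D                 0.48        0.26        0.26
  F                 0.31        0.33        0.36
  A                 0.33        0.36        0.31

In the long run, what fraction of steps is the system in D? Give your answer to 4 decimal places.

0.3809

Let the stationary distribution be π with π = πP and π_1 + π_2 + π_3 = 1.
π_1 = 0.48·π_1 + 0.31·π_2 + 0.33·π_3
π_2 = 0.26·π_1 + 0.33·π_2 + 0.36·π_3
Solving with the normalization constraint gives π = (0.3809, 0.3125, 0.3066).
So the stationary probability of D is 0.3809.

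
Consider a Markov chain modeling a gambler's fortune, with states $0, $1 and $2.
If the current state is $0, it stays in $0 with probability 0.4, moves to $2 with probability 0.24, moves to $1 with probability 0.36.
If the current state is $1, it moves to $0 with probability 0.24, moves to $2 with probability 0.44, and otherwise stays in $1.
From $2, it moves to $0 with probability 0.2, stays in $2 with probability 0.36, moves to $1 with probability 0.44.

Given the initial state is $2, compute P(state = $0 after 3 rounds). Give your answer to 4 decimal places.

0.2664

Propagate the distribution vector 3 rounds from $2.
After 0 rounds: (0.0000, 0.0000, 1.0000)
After 1 round: (0.2000, 0.4400, 0.3600)
After 2 rounds: (0.2576, 0.3712, 0.3712)
After 3 rounds: (0.2664, 0.3748, 0.3588)
P(in $0 after 3 rounds) = 0.2664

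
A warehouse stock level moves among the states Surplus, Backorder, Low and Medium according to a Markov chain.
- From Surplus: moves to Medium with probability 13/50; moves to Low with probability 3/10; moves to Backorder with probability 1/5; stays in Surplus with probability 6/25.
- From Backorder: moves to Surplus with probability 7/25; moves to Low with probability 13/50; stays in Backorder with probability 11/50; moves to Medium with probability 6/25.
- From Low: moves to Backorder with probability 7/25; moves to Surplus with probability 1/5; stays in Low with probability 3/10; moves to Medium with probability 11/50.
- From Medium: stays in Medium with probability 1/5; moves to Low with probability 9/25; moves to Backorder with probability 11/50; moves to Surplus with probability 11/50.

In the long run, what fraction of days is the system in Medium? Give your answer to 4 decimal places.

Let the stationary distribution be π with π = πP and π_1 + π_2 + π_3 + π_4 = 1.
π_1 = 0.24·π_1 + 0.28·π_2 + 0.2·π_3 + 0.22·π_4
π_2 = 0.2·π_1 + 0.22·π_2 + 0.28·π_3 + 0.22·π_4
π_3 = 0.3·π_1 + 0.26·π_2 + 0.3·π_3 + 0.36·π_4
Solving with the normalization constraint gives π = (0.2326, 0.2336, 0.3044, 0.2294).
So the stationary probability of Medium is 0.2294.

0.2294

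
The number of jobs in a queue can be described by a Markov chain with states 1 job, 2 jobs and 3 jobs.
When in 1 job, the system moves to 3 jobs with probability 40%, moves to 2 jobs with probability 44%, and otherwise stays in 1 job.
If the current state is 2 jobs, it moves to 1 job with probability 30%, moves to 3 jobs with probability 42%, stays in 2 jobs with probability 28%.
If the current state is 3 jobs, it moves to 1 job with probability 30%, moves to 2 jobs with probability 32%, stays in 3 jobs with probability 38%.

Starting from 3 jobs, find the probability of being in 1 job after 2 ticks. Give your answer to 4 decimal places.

Sum over the intermediate state after 1 tick:
P = P(3 jobs→1 job)·P(1 job→1 job) + P(3 jobs→2 jobs)·P(2 jobs→1 job) + P(3 jobs→3 jobs)·P(3 jobs→1 job)
  = 0.3×0.16 + 0.32×0.3 + 0.38×0.3
  = 0.0480 + 0.0960 + 0.1140 = 0.2580

0.2580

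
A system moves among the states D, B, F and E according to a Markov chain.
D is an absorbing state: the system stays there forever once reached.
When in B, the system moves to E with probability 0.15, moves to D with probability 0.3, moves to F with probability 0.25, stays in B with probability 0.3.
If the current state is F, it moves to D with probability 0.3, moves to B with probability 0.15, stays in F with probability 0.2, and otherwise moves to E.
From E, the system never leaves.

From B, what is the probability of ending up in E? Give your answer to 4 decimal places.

0.3971

Let h(s) be the probability of absorption at E starting from transient state s. Then h(E) = 1 and h(D) = 0. By first-step analysis:
h(B) = 0.3·0 + 0.3·h(B) + 0.25·h(F) + 0.15·1
h(F) = 0.3·0 + 0.15·h(B) + 0.2·h(F) + 0.35·1
Solving: h(B) = 0.3971, h(F) = 0.5120.
Starting from B, the probability is 0.3971.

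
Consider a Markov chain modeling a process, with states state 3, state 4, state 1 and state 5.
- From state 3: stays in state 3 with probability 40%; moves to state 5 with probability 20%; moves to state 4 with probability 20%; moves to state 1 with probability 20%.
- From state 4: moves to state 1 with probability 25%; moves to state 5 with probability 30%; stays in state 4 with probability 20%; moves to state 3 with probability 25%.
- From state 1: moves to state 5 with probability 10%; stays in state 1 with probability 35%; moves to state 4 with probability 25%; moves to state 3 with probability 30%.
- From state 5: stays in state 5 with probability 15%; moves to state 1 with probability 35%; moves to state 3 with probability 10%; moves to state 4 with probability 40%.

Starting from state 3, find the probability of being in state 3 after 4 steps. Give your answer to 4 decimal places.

0.2776

Propagate the distribution vector 4 steps from state 3.
After 0 steps: (1.0000, 0.0000, 0.0000, 0.0000)
After 1 step: (0.4000, 0.2000, 0.2000, 0.2000)
After 2 steps: (0.2900, 0.2500, 0.2700, 0.1900)
After 3 steps: (0.2785, 0.2515, 0.2815, 0.1885)
After 4 steps: (0.2776, 0.2518, 0.2831, 0.1876)
P(in state 3 after 4 steps) = 0.2776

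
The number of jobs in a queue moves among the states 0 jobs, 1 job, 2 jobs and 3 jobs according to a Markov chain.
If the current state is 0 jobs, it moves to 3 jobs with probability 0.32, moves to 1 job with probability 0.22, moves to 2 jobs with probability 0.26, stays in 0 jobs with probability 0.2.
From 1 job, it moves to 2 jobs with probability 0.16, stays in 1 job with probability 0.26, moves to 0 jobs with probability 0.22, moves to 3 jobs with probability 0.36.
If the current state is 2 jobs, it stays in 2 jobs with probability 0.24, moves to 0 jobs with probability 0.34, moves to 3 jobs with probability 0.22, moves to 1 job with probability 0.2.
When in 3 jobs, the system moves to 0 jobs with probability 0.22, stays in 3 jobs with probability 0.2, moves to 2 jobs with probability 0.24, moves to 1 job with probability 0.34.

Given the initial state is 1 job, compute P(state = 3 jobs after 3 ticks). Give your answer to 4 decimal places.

0.2759

Propagate the distribution vector 3 ticks from 1 job.
After 0 ticks: (0.0000, 1.0000, 0.0000, 0.0000)
After 1 tick: (0.2200, 0.2600, 0.1600, 0.3600)
After 2 ticks: (0.2348, 0.2704, 0.2236, 0.2712)
After 3 ticks: (0.2421, 0.2589, 0.2231, 0.2759)
P(in 3 jobs after 3 ticks) = 0.2759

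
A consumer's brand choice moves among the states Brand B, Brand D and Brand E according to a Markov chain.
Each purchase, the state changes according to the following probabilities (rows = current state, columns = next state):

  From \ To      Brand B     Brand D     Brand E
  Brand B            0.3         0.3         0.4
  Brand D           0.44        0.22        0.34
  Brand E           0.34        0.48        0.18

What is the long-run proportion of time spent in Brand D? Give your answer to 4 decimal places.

0.3297

Let the stationary distribution be π with π = πP and π_1 + π_2 + π_3 = 1.
π_1 = 0.3·π_1 + 0.44·π_2 + 0.34·π_3
π_2 = 0.3·π_1 + 0.22·π_2 + 0.48·π_3
Solving with the normalization constraint gives π = (0.3586, 0.3297, 0.3117).
So the stationary probability of Brand D is 0.3297.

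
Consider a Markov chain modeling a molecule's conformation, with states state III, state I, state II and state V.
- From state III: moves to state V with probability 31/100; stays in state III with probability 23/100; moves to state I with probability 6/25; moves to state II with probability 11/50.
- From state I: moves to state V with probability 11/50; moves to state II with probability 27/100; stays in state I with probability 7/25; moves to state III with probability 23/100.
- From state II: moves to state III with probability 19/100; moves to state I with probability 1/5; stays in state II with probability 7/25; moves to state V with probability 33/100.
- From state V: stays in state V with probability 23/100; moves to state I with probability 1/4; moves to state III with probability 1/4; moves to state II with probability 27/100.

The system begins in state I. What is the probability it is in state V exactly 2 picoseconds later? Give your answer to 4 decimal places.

0.2726

Propagate the distribution vector 2 picoseconds from state I.
After 0 picoseconds: (0.0000, 1.0000, 0.0000, 0.0000)
After 1 picosecond: (0.2300, 0.2800, 0.2700, 0.2200)
After 2 picoseconds: (0.2236, 0.2426, 0.2612, 0.2726)
P(in state V after 2 picoseconds) = 0.2726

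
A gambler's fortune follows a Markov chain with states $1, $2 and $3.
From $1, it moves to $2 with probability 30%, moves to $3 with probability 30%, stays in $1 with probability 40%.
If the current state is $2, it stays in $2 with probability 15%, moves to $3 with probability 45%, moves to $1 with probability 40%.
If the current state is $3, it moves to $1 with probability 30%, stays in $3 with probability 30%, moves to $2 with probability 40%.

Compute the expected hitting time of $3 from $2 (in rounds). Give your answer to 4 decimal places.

2.5641

Let t(s) be the expected number of rounds to first reach $3 from state s, with t($3) = 0. Conditioning on the first round:
t($1) = 1 + 0.4·t($1) + 0.3·t($2)
t($2) = 1 + 0.4·t($1) + 0.15·t($2)
Solving: t($1) = 2.9487, t($2) = 2.5641.
Expected rounds from $2 to $3: 2.5641.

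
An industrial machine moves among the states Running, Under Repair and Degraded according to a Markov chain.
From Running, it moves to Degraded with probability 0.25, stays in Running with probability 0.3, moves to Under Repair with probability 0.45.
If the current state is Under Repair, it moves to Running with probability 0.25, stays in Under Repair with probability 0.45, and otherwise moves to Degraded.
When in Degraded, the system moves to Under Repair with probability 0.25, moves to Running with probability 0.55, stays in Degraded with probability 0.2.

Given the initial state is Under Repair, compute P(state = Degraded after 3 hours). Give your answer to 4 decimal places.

0.2566

Propagate the distribution vector 3 hours from Under Repair.
After 0 hours: (0.0000, 1.0000, 0.0000)
After 1 hour: (0.2500, 0.4500, 0.3000)
After 2 hours: (0.3525, 0.3900, 0.2575)
After 3 hours: (0.3449, 0.3985, 0.2566)
P(in Degraded after 3 hours) = 0.2566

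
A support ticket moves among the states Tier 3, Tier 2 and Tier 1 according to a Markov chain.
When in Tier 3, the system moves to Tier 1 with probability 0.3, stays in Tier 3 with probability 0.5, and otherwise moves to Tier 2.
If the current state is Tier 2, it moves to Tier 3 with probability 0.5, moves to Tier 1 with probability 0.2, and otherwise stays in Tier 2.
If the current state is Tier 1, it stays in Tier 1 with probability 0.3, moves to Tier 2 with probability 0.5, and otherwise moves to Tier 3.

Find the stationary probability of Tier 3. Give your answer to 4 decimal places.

Let the stationary distribution be π with π = πP and π_1 + π_2 + π_3 = 1.
π_1 = 0.5·π_1 + 0.5·π_2 + 0.2·π_3
π_2 = 0.2·π_1 + 0.3·π_2 + 0.5·π_3
Solving with the normalization constraint gives π = (0.4194, 0.3118, 0.2688).
So the stationary probability of Tier 3 is 0.4194.

0.4194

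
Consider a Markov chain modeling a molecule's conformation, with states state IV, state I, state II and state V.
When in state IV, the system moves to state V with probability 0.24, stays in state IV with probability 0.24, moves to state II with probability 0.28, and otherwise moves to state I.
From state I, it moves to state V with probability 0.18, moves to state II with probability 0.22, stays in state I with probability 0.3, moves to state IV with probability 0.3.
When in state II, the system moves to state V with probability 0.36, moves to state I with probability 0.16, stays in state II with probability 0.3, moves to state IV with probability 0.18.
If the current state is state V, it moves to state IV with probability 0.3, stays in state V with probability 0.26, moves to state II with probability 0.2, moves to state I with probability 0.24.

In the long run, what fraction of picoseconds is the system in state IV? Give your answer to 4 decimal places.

Let the stationary distribution be π with π = πP and π_1 + π_2 + π_3 + π_4 = 1.
π_1 = 0.24·π_1 + 0.3·π_2 + 0.18·π_3 + 0.3·π_4
π_2 = 0.24·π_1 + 0.3·π_2 + 0.16·π_3 + 0.24·π_4
π_3 = 0.28·π_1 + 0.22·π_2 + 0.3·π_3 + 0.2·π_4
Solving with the normalization constraint gives π = (0.2547, 0.2340, 0.2501, 0.2612).
So the stationary probability of state IV is 0.2547.

0.2547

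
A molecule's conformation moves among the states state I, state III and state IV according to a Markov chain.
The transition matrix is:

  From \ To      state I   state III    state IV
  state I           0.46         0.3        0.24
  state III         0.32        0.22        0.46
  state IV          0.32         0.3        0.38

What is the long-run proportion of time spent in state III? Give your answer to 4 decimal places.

0.2778

Let the stationary distribution be π with π = πP and π_1 + π_2 + π_3 = 1.
π_1 = 0.46·π_1 + 0.32·π_2 + 0.32·π_3
π_2 = 0.3·π_1 + 0.22·π_2 + 0.3·π_3
Solving with the normalization constraint gives π = (0.3721, 0.2778, 0.3501).
So the stationary probability of state III is 0.2778.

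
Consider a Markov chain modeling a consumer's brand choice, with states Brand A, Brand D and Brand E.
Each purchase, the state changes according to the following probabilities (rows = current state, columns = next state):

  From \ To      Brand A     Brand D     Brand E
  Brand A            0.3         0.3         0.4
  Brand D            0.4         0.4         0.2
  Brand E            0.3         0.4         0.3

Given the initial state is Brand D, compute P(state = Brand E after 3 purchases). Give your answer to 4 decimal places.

0.2980

Propagate the distribution vector 3 purchases from Brand D.
After 0 purchases: (0.0000, 1.0000, 0.0000)
After 1 purchase: (0.4000, 0.4000, 0.2000)
After 2 purchases: (0.3400, 0.3600, 0.3000)
After 3 purchases: (0.3360, 0.3660, 0.2980)
P(in Brand E after 3 purchases) = 0.2980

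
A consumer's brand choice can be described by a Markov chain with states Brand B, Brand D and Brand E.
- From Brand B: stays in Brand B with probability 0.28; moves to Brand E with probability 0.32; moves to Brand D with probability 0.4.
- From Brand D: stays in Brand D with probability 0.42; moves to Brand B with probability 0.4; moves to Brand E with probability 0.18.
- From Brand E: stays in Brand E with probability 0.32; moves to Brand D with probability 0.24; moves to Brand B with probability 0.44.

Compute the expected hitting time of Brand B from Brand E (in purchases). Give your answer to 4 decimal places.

Let t(s) be the expected number of purchases to first reach Brand B from state s, with t(Brand B) = 0. Conditioning on the first purchase:
t(Brand D) = 1 + 0.42·t(Brand D) + 0.18·t(Brand E)
t(Brand E) = 1 + 0.24·t(Brand D) + 0.32·t(Brand E)
Solving: t(Brand D) = 2.4487, t(Brand E) = 2.3349.
Expected purchases from Brand E to Brand B: 2.3349.

2.3349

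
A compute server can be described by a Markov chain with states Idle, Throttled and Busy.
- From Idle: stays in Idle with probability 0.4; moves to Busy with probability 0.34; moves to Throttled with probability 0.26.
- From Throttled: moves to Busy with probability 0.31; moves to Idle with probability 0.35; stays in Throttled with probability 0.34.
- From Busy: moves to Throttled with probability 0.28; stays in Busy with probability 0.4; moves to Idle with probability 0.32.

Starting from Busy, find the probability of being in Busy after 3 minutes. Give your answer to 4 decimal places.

0.3526

Propagate the distribution vector 3 minutes from Busy.
After 0 minutes: (0.0000, 0.0000, 1.0000)
After 1 minute: (0.3200, 0.2800, 0.4000)
After 2 minutes: (0.3540, 0.2904, 0.3556)
After 3 minutes: (0.3570, 0.2903, 0.3526)
P(in Busy after 3 minutes) = 0.3526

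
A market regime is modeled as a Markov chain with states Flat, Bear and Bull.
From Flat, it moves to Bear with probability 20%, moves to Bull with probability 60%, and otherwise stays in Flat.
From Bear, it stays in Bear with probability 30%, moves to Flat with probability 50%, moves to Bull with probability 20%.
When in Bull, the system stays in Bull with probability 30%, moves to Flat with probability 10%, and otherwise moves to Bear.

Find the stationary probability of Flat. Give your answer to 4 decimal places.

0.2782

Let the stationary distribution be π with π = πP and π_1 + π_2 + π_3 = 1.
π_1 = 0.2·π_1 + 0.5·π_2 + 0.1·π_3
π_2 = 0.2·π_1 + 0.3·π_2 + 0.6·π_3
Solving with the normalization constraint gives π = (0.2782, 0.3759, 0.3459).
So the stationary probability of Flat is 0.2782.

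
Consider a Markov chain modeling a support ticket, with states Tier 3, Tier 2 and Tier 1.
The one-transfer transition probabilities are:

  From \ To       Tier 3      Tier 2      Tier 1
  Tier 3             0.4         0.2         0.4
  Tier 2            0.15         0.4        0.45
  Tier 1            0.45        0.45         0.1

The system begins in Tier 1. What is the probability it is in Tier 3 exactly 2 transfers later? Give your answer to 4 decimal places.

Sum over the intermediate state after 1 transfer:
P = P(Tier 1→Tier 3)·P(Tier 3→Tier 3) + P(Tier 1→Tier 2)·P(Tier 2→Tier 3) + P(Tier 1→Tier 1)·P(Tier 1→Tier 3)
  = 0.45×0.4 + 0.45×0.15 + 0.1×0.45
  = 0.1800 + 0.0675 + 0.0450 = 0.2925

0.2925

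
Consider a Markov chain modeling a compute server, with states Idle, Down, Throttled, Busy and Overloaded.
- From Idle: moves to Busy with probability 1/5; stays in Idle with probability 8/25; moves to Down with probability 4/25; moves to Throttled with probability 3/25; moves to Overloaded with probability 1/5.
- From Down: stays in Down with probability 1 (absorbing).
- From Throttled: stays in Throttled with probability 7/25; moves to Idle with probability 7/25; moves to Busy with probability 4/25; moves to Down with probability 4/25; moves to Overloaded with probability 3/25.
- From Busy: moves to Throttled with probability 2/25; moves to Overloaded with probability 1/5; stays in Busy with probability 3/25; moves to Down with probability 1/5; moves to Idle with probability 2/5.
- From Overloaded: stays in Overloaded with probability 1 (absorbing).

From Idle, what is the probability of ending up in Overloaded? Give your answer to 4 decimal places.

0.5309

Let h(s) be the probability of absorption at Overloaded starting from transient state s. Then h(Overloaded) = 1 and h(Down) = 0. By first-step analysis:
h(Idle) = 0.32·h(Idle) + 0.16·0 + 0.12·h(Throttled) + 0.2·h(Busy) + 0.2·1
h(Throttled) = 0.28·h(Idle) + 0.16·0 + 0.28·h(Throttled) + 0.16·h(Busy) + 0.12·1
h(Busy) = 0.4·h(Idle) + 0.2·0 + 0.08·h(Throttled) + 0.12·h(Busy) + 0.2·1
Solving: h(Idle) = 0.5309, h(Throttled) = 0.4871, h(Busy) = 0.5129.
Starting from Idle, the probability is 0.5309.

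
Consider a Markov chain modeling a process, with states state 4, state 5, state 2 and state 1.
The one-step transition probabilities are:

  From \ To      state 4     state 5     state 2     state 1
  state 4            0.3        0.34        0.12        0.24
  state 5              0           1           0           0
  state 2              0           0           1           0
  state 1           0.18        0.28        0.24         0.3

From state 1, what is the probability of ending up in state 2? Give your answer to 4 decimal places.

0.4244

Let h(s) be the probability of absorption at state 2 starting from transient state s. Then h(state 2) = 1 and h(state 5) = 0. By first-step analysis:
h(state 4) = 0.3·h(state 4) + 0.34·0 + 0.12·1 + 0.24·h(state 1)
h(state 1) = 0.18·h(state 4) + 0.28·0 + 0.24·1 + 0.3·h(state 1)
Solving: h(state 4) = 0.3169, h(state 1) = 0.4244.
Starting from state 1, the probability is 0.4244.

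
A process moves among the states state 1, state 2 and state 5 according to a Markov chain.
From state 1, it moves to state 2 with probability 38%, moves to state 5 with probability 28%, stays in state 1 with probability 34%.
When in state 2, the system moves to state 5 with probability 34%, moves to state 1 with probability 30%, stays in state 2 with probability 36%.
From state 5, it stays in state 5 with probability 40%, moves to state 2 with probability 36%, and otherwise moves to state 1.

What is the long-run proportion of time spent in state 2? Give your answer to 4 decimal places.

0.3658

Let the stationary distribution be π with π = πP and π_1 + π_2 + π_3 = 1.
π_1 = 0.34·π_1 + 0.3·π_2 + 0.24·π_3
π_2 = 0.38·π_1 + 0.36·π_2 + 0.36·π_3
Solving with the normalization constraint gives π = (0.2911, 0.3658, 0.3431).
So the stationary probability of state 2 is 0.3658.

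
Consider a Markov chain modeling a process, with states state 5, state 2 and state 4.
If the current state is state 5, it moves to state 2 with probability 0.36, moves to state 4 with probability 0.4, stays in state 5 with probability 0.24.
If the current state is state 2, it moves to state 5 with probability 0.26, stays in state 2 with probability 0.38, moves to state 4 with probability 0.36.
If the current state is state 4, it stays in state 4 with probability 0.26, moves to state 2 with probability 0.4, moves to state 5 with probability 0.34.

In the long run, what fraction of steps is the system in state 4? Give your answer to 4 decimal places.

0.3375

Let the stationary distribution be π with π = πP and π_1 + π_2 + π_3 = 1.
π_1 = 0.24·π_1 + 0.26·π_2 + 0.34·π_3
π_2 = 0.36·π_1 + 0.38·π_2 + 0.4·π_3
Solving with the normalization constraint gives π = (0.2814, 0.3811, 0.3375).
So the stationary probability of state 4 is 0.3375.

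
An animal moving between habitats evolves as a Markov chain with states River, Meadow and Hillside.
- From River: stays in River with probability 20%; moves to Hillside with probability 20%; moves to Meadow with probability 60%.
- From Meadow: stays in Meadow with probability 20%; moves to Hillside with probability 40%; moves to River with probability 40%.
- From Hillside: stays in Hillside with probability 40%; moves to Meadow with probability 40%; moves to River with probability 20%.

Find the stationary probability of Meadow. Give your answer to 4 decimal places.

Let the stationary distribution be π with π = πP and π_1 + π_2 + π_3 = 1.
π_1 = 0.2·π_1 + 0.4·π_2 + 0.2·π_3
π_2 = 0.6·π_1 + 0.2·π_2 + 0.4·π_3
Solving with the normalization constraint gives π = (0.2759, 0.3793, 0.3448).
So the stationary probability of Meadow is 0.3793.

0.3793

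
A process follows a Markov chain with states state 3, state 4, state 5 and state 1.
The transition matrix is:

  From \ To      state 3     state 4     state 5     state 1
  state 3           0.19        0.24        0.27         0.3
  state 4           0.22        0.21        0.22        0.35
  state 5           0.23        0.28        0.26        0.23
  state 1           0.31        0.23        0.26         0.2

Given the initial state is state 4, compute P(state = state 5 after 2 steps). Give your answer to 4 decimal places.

Propagate the distribution vector 2 steps from state 4.
After 0 steps: (0.0000, 1.0000, 0.0000, 0.0000)
After 1 step: (0.2200, 0.2100, 0.2200, 0.3500)
After 2 steps: (0.2471, 0.2390, 0.2538, 0.2601)
P(in state 5 after 2 steps) = 0.2538

0.2538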